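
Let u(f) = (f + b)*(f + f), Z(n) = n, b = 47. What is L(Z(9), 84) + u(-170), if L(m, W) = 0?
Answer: 41820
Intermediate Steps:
u(f) = 2*f*(47 + f) (u(f) = (f + 47)*(f + f) = (47 + f)*(2*f) = 2*f*(47 + f))
L(Z(9), 84) + u(-170) = 0 + 2*(-170)*(47 - 170) = 0 + 2*(-170)*(-123) = 0 + 41820 = 41820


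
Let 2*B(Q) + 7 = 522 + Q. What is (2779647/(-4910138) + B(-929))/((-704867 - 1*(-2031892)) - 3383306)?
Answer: 339726071/3365541158926 ≈ 0.00010094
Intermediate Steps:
B(Q) = 515/2 + Q/2 (B(Q) = -7/2 + (522 + Q)/2 = -7/2 + (261 + Q/2) = 515/2 + Q/2)
(2779647/(-4910138) + B(-929))/((-704867 - 1*(-2031892)) - 3383306) = (2779647/(-4910138) + (515/2 + (½)*(-929)))/((-704867 - 1*(-2031892)) - 3383306) = (2779647*(-1/4910138) + (515/2 - 929/2))/((-704867 + 2031892) - 3383306) = (-2779647/4910138 - 207)/(1327025 - 3383306) = -1019178213/4910138/(-2056281) = -1019178213/4910138*(-1/2056281) = 339726071/3365541158926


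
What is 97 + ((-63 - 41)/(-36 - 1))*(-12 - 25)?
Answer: -7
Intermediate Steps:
97 + ((-63 - 41)/(-36 - 1))*(-12 - 25) = 97 - 104/(-37)*(-37) = 97 - 104*(-1/37)*(-37) = 97 + (104/37)*(-37) = 97 - 104 = -7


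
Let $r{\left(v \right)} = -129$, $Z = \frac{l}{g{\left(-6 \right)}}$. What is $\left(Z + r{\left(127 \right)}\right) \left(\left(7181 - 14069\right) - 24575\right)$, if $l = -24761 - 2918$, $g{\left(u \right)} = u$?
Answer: $- \frac{846512015}{6} \approx -1.4109 \cdot 10^{8}$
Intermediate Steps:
$l = -27679$
$Z = \frac{27679}{6}$ ($Z = - \frac{27679}{-6} = \left(-27679\right) \left(- \frac{1}{6}\right) = \frac{27679}{6} \approx 4613.2$)
$\left(Z + r{\left(127 \right)}\right) \left(\left(7181 - 14069\right) - 24575\right) = \left(\frac{27679}{6} - 129\right) \left(\left(7181 - 14069\right) - 24575\right) = \frac{26905 \left(-6888 - 24575\right)}{6} = \frac{26905}{6} \left(-31463\right) = - \frac{846512015}{6}$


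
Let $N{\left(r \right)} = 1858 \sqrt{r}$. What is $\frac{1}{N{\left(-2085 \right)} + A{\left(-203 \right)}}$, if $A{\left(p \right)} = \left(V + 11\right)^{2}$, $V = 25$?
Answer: $\frac{108}{599953463} - \frac{929 i \sqrt{2085}}{3599720778} \approx 1.8001 \cdot 10^{-7} - 1.1784 \cdot 10^{-5} i$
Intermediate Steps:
$A{\left(p \right)} = 1296$ ($A{\left(p \right)} = \left(25 + 11\right)^{2} = 36^{2} = 1296$)
$\frac{1}{N{\left(-2085 \right)} + A{\left(-203 \right)}} = \frac{1}{1858 \sqrt{-2085} + 1296} = \frac{1}{1858 i \sqrt{2085} + 1296} = \frac{1}{1296 + 1858 i \sqrt{2085}}$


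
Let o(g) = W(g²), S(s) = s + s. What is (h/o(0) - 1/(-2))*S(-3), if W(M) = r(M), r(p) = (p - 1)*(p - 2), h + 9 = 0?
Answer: 24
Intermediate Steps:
h = -9 (h = -9 + 0 = -9)
r(p) = (-1 + p)*(-2 + p)
S(s) = 2*s
W(M) = 2 + M² - 3*M
o(g) = 2 + g⁴ - 3*g² (o(g) = 2 + (g²)² - 3*g² = 2 + g⁴ - 3*g²)
(h/o(0) - 1/(-2))*S(-3) = (-9/(2 + 0⁴ - 3*0²) - 1/(-2))*(2*(-3)) = (-9/(2 + 0 - 3*0) - 1*(-½))*(-6) = (-9/(2 + 0 + 0) + ½)*(-6) = (-9/2 + ½)*(-6) = -4*(-6) = 24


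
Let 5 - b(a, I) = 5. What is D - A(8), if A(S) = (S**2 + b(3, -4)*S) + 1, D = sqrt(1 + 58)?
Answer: -65 + sqrt(59) ≈ -57.319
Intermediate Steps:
b(a, I) = 0 (b(a, I) = 5 - 1*5 = 5 - 5 = 0)
D = sqrt(59) ≈ 7.6811
A(S) = 1 + S**2 (A(S) = (S**2 + 0*S) + 1 = (S**2 + 0) + 1 = S**2 + 1 = 1 + S**2)
D - A(8) = sqrt(59) - (1 + 8**2) = sqrt(59) - (1 + 64) = sqrt(59) - 1*65 = sqrt(59) - 65 = -65 + sqrt(59)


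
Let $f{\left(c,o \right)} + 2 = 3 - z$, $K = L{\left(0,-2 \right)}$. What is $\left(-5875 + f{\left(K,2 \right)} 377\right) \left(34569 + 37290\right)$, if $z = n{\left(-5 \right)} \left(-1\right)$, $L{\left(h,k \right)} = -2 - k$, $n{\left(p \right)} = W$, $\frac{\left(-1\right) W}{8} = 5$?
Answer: $-1478714502$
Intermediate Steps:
$W = -40$ ($W = \left(-8\right) 5 = -40$)
$n{\left(p \right)} = -40$
$K = 0$ ($K = -2 - -2 = -2 + 2 = 0$)
$z = 40$ ($z = \left(-40\right) \left(-1\right) = 40$)
$f{\left(c,o \right)} = -39$ ($f{\left(c,o \right)} = -2 + \left(3 - 40\right) = -2 - 37 = -39$)
$\left(-5875 + f{\left(K,2 \right)} 377\right) \left(34569 + 37290\right) = \left(-5875 - 14703\right) \left(34569 + 37290\right) = \left(-5875 - 14703\right) 71859 = \left(-20578\right) 71859 = -1478714502$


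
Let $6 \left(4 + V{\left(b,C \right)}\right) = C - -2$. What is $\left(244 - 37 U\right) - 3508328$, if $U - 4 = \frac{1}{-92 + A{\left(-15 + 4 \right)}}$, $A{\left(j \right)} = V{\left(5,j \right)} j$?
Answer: $- \frac{221018542}{63} \approx -3.5082 \cdot 10^{6}$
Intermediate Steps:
$V{\left(b,C \right)} = - \frac{11}{3} + \frac{C}{6}$ ($V{\left(b,C \right)} = -4 + \frac{C - -2}{6} = -4 + \frac{C + 2}{6} = -4 + \frac{2 + C}{6} = -4 + \left(\frac{1}{3} + \frac{C}{6}\right) = - \frac{11}{3} + \frac{C}{6}$)
$A{\left(j \right)} = j \left(- \frac{11}{3} + \frac{j}{6}\right)$ ($A{\left(j \right)} = \left(- \frac{11}{3} + \frac{j}{6}\right) j = j \left(- \frac{11}{3} + \frac{j}{6}\right)$)
$U = \frac{250}{63}$ ($U = 4 + \frac{1}{-92 + \frac{\left(-15 + 4\right) \left(-22 + \left(-15 + 4\right)\right)}{6}} = 4 + \frac{1}{-92 + \frac{1}{6} \left(-11\right) \left(-22 - 11\right)} = 4 + \frac{1}{-92 + \frac{1}{6} \left(-11\right) \left(-33\right)} = 4 + \frac{1}{-92 + \frac{121}{2}} = 4 + \frac{1}{- \frac{63}{2}} = 4 - \frac{2}{63} = \frac{250}{63} \approx 3.9683$)
$\left(244 - 37 U\right) - 3508328 = \left(244 - \frac{9250}{63}\right) - 3508328 = \frac{6122}{63} - 3508328 = - \frac{221018542}{63}$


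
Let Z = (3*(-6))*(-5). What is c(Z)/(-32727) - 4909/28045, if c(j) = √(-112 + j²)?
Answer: -4909/28045 - 2*√1997/32727 ≈ -0.17777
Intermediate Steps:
Z = 90 (Z = -18*(-5) = 90)
c(Z)/(-32727) - 4909/28045 = √(-112 + 90²)/(-32727) - 4909/28045 = √(-112 + 8100)*(-1/32727) - 4909*1/28045 = √7988*(-1/32727) - 4909/28045 = (2*√1997)*(-1/32727) - 4909/28045 = -2*√1997/32727 - 4909/28045 = -4909/28045 - 2*√1997/32727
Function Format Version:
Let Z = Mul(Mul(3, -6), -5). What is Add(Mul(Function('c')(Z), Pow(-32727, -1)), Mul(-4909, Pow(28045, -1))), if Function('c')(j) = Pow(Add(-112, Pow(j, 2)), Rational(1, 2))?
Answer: Add(Rational(-4909, 28045), Mul(Rational(-2, 32727), Pow(1997, Rational(1, 2)))) ≈ -0.17777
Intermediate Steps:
Z = 90 (Z = Mul(-18, -5) = 90)
Add(Mul(Function('c')(Z), Pow(-32727, -1)), Mul(-4909, Pow(28045, -1))) = Add(Mul(Pow(Add(-112, Pow(90, 2)), Rational(1, 2)), Pow(-32727, -1)), Mul(-4909, Pow(28045, -1))) = Add(Mul(Pow(Add(-112, 8100), Rational(1, 2)), Rational(-1, 32727)), Mul(-4909, Rational(1, 28045))) = Add(Mul(Pow(7988, Rational(1, 2)), Rational(-1, 32727)), Rational(-4909, 28045)) = Add(Mul(Mul(2, Pow(1997, Rational(1, 2))), Rational(-1, 32727)), Rational(-4909, 28045)) = Add(Mul(Rational(-2, 32727), Pow(1997, Rational(1, 2))), Rational(-4909, 28045)) = Add(Rational(-4909, 28045), Mul(Rational(-2, 32727), Pow(1997, Rational(1, 2))))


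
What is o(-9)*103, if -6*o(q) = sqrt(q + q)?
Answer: -103*I*sqrt(2)/2 ≈ -72.832*I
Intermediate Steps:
o(q) = -sqrt(2)*sqrt(q)/6 (o(q) = -sqrt(q + q)/6 = -sqrt(2)*sqrt(q)/6)
o(-9)*103 = -sqrt(2)*sqrt(-9)/6*103 = -sqrt(2)*3*I/6*103 = -I*sqrt(2)/2*103 = -103*I*sqrt(2)/2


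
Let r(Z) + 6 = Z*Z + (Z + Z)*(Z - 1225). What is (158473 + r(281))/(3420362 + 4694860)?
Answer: -48850/1352537 ≈ -0.036117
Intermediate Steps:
r(Z) = -6 + Z**2 + 2*Z*(-1225 + Z) (r(Z) = -6 + (Z*Z + (Z + Z)*(Z - 1225)) = -6 + (Z**2 + (2*Z)*(-1225 + Z)) = -6 + (Z**2 + 2*Z*(-1225 + Z)) = -6 + Z**2 + 2*Z*(-1225 + Z))
(158473 + r(281))/(3420362 + 4694860) = (158473 + (-6 - 2450*281 + 3*281**2))/(3420362 + 4694860) = (158473 + (-6 - 688450 + 3*78961))/8115222 = (158473 + (-6 - 688450 + 236883))*(1/8115222) = (158473 - 451573)*(1/8115222) = -293100*1/8115222 = -48850/1352537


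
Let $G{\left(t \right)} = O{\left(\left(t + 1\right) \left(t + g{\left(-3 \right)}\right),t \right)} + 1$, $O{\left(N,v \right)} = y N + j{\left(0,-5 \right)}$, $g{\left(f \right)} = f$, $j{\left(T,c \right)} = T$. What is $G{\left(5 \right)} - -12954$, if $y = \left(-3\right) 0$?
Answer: $12955$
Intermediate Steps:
$y = 0$
$O{\left(N,v \right)} = 0$ ($O{\left(N,v \right)} = 0 N + 0 = 0 + 0 = 0$)
$G{\left(t \right)} = 1$ ($G{\left(t \right)} = 0 + 1 = 1$)
$G{\left(5 \right)} - -12954 = 1 - -12954 = 1 + 12954 = 12955$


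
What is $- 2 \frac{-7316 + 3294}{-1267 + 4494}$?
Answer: $\frac{8044}{3227} \approx 2.4927$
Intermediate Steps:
$- 2 \frac{-7316 + 3294}{-1267 + 4494} = - 2 \left(- \frac{4022}{3227}\right) = - 2 \left(\left(-4022\right) \frac{1}{3227}\right) = \left(-2\right) \left(- \frac{4022}{3227}\right) = \frac{8044}{3227}$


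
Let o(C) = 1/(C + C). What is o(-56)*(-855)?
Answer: 855/112 ≈ 7.6339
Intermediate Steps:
o(C) = 1/(2*C)
o(-56)*(-855) = ((½)/(-56))*(-855) = ((½)*(-1/56))*(-855) = -1/112*(-855) = 855/112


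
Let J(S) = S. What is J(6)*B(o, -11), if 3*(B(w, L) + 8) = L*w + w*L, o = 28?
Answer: -1280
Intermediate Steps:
B(w, L) = -8 + 2*L*w/3 (B(w, L) = -8 + (L*w + w*L)/3 = -8 + (L*w + L*w)/3 = -8 + (2*L*w)/3 = -8 + 2*L*w/3)
J(6)*B(o, -11) = 6*(-8 + (⅔)*(-11)*28) = 6*(-8 - 616/3) = 6*(-640/3) = -1280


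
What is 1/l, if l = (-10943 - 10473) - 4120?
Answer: -1/25536 ≈ -3.9160e-5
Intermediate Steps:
l = -25536 (l = -21416 - 4120 = -25536)
1/l = 1/(-25536) = -1/25536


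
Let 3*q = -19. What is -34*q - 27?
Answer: 565/3 ≈ 188.33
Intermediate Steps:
q = -19/3 (q = (⅓)*(-19) = -19/3 ≈ -6.3333)
-34*q - 27 = -34*(-19/3) - 27 = 646/3 - 27 = 565/3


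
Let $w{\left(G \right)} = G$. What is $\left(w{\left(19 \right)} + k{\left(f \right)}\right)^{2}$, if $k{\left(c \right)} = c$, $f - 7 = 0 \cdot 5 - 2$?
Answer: $576$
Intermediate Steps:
$f = 5$ ($f = 7 + \left(0 \cdot 5 - 2\right) = 7 + \left(0 - 2\right) = 7 - 2 = 5$)
$\left(w{\left(19 \right)} + k{\left(f \right)}\right)^{2} = \left(19 + 5\right)^{2} = 24^{2} = 576$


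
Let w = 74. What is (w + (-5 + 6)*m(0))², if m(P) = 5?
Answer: 6241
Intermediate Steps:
(w + (-5 + 6)*m(0))² = (74 + (-5 + 6)*5)² = (74 + 1*5)² = (74 + 5)² = 79² = 6241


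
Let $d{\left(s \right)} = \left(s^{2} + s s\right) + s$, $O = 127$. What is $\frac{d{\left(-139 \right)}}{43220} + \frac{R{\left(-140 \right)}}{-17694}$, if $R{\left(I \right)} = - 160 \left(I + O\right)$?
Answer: $\frac{295687241}{382367340} \approx 0.77331$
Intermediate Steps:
$R{\left(I \right)} = -20320 - 160 I$ ($R{\left(I \right)} = - 160 \left(I + 127\right) = - 160 \left(127 + I\right) = -20320 - 160 I$)
$d{\left(s \right)} = s + 2 s^{2}$ ($d{\left(s \right)} = \left(s^{2} + s^{2}\right) + s = 2 s^{2} + s = s + 2 s^{2}$)
$\frac{d{\left(-139 \right)}}{43220} + \frac{R{\left(-140 \right)}}{-17694} = \frac{\left(-139\right) \left(1 + 2 \left(-139\right)\right)}{43220} + \frac{-20320 - -22400}{-17694} = - 139 \left(1 - 278\right) \frac{1}{43220} + \left(-20320 + 22400\right) \left(- \frac{1}{17694}\right) = \left(-139\right) \left(-277\right) \frac{1}{43220} + 2080 \left(- \frac{1}{17694}\right) = 38503 \cdot \frac{1}{43220} - \frac{1040}{8847} = \frac{38503}{43220} - \frac{1040}{8847} = \frac{295687241}{382367340}$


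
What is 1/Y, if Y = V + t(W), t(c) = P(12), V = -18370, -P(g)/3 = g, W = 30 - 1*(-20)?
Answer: -1/18406 ≈ -5.4330e-5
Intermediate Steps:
W = 50 (W = 30 + 20 = 50)
P(g) = -3*g
t(c) = -36 (t(c) = -3*12 = -36)
Y = -18406 (Y = -18370 - 36 = -18406)
1/Y = 1/(-18406) = -1/18406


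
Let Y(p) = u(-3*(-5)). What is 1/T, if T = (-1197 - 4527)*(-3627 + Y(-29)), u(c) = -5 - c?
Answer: 1/20875428 ≈ 4.7903e-8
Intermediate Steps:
Y(p) = -20 (Y(p) = -5 - (-3)*(-5) = -5 - 1*15 = -5 - 15 = -20)
T = 20875428 (T = (-1197 - 4527)*(-3627 - 20) = -5724*(-3647) = 20875428)
1/T = 1/20875428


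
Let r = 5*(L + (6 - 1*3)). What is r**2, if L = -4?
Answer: 25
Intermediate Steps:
r = -5 (r = 5*(-4 + (6 - 1*3)) = 5*(-4 + (6 - 3)) = 5*(-4 + 3) = 5*(-1) = -5)
r**2 = (-5)**2 = 25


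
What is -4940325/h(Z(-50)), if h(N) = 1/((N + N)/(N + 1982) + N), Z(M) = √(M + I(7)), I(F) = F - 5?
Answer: 39522600*(-496*√3 - 3*I)/(-991*I + 2*√3) ≈ -120.73 - 3.4262e+7*I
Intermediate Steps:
I(F) = -5 + F
Z(M) = √(2 + M) (Z(M) = √(M + (-5 + 7)) = √(M + 2) = √(2 + M))
h(N) = 1/(N + 2*N/(1982 + N)) (h(N) = 1/((2*N)/(1982 + N) + N) = 1/(2*N/(1982 + N) + N) = 1/(N + 2*N/(1982 + N)))
-4940325/h(Z(-50)) = -4940325*√(2 - 50)*(1984 + √(2 - 50))/(1982 + √(2 - 50)) = -4940325*4*I*√3*(1984 + √(-48))/(1982 + √(-48)) = -4940325*4*I*√3*(1984 + 4*I*√3)/(1982 + 4*I*√3) = -19761300*I*√3*(1984 + 4*I*√3)/(1982 + 4*I*√3)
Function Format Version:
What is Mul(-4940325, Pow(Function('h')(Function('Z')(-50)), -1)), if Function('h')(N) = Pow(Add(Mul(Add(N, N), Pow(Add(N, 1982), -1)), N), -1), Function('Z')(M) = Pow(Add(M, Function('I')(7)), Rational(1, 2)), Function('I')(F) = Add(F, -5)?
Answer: Mul(39522600, Pow(Add(Mul(-991, I), Mul(2, Pow(3, Rational(1, 2)))), -1), Add(Mul(-496, Pow(3, Rational(1, 2))), Mul(-3, I))) ≈ Add(-120.73, Mul(-3.4262e+7, I))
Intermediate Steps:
Function('I')(F) = Add(-5, F)
Function('Z')(M) = Pow(Add(2, M), Rational(1, 2)) (Function('Z')(M) = Pow(Add(M, Add(-5, 7)), Rational(1, 2)) = Pow(Add(M, 2), Rational(1, 2)) = Pow(Add(2, M), Rational(1, 2)))
Function('h')(N) = Pow(Add(N, Mul(2, N, Pow(Add(1982, N), -1))), -1) (Function('h')(N) = Pow(Add(Mul(Mul(2, N), Pow(Add(1982, N), -1)), N), -1) = Pow(Add(Mul(2, N, Pow(Add(1982, N), -1)), N), -1) = Pow(Add(N, Mul(2, N, Pow(Add(1982, N), -1))), -1))
Mul(-4940325, Pow(Function('h')(Function('Z')(-50)), -1)) = Mul(-4940325, Pow(Mul(Pow(Pow(Add(2, -50), Rational(1, 2)), -1), Pow(Add(1984, Pow(Add(2, -50), Rational(1, 2))), -1), Add(1982, Pow(Add(2, -50), Rational(1, 2)))), -1)) = Mul(-4940325, Pow(Mul(Pow(Pow(-48, Rational(1, 2)), -1), Pow(Add(1984, Pow(-48, Rational(1, 2))), -1), Add(1982, Pow(-48, Rational(1, 2)))), -1)) = Mul(-4940325, Pow(Mul(Pow(Mul(4, I, Pow(3, Rational(1, 2))), -1), Pow(Add(1984, Mul(4, I, Pow(3, Rational(1, 2)))), -1), Add(1982, Mul(4, I, Pow(3, Rational(1, 2))))), -1)) = Mul(-4940325, Pow(Mul(Mul(Rational(-1, 12), I, Pow(3, Rational(1, 2))), Pow(Add(1984, Mul(4, I, Pow(3, Rational(1, 2)))), -1), Add(1982, Mul(4, I, Pow(3, Rational(1, 2))))), -1)) = Mul(-4940325, Pow(Mul(Rational(-1, 12), I, Pow(3, Rational(1, 2)), Pow(Add(1984, Mul(4, I, Pow(3, Rational(1, 2)))), -1), Add(1982, Mul(4, I, Pow(3, Rational(1, 2))))), -1)) = Mul(-4940325, Mul(4, I, Pow(3, Rational(1, 2)), Pow(Add(1982, Mul(4, I, Pow(3, Rational(1, 2)))), -1), Add(1984, Mul(4, I, Pow(3, Rational(1, 2)))))) = Mul(-19761300, I, Pow(3, Rational(1, 2)), Pow(Add(1982, Mul(4, I, Pow(3, Rational(1, 2)))), -1), Add(1984, Mul(4, I, Pow(3, Rational(1, 2)))))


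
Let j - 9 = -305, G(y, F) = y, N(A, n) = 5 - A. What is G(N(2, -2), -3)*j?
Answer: -888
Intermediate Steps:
j = -296 (j = 9 - 305 = -296)
G(N(2, -2), -3)*j = (5 - 1*2)*(-296) = (5 - 2)*(-296) = 3*(-296) = -888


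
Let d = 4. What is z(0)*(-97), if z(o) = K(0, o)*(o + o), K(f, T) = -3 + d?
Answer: 0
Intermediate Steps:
K(f, T) = 1 (K(f, T) = -3 + 4 = 1)
z(o) = 2*o (z(o) = 1*(o + o) = 1*(2*o) = 2*o)
z(0)*(-97) = (2*0)*(-97) = 0*(-97) = 0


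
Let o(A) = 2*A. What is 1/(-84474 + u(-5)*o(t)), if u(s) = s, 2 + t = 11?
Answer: -1/84564 ≈ -1.1825e-5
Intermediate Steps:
t = 9 (t = -2 + 11 = 9)
1/(-84474 + u(-5)*o(t)) = 1/(-84474 - 10*9) = 1/(-84474 - 5*18) = 1/(-84474 - 90) = 1/(-84564) = -1/84564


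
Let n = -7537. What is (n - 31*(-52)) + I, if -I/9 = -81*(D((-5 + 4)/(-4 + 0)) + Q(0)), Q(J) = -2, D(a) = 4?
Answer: -4467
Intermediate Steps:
I = 1458 (I = -(-729)*(4 - 2) = -(-729)*2 = -9*(-162) = 1458)
(n - 31*(-52)) + I = (-7537 - 31*(-52)) + 1458 = (-7537 + 1612) + 1458 = -5925 + 1458 = -4467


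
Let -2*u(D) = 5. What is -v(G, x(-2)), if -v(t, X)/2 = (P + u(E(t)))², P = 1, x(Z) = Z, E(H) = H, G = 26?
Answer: 9/2 ≈ 4.5000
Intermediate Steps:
u(D) = -5/2 (u(D) = -½*5 = -5/2)
v(t, X) = -9/2 (v(t, X) = -2*(1 - 5/2)² = -2*(-3/2)² = -2*9/4 = -9/2)
-v(G, x(-2)) = -1*(-9/2) = 9/2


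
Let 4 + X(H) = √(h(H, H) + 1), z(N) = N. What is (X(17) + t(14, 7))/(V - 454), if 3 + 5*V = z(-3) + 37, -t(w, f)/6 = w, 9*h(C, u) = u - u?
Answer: 435/2239 ≈ 0.19428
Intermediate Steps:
h(C, u) = 0 (h(C, u) = (u - u)/9 = (⅑)*0 = 0)
t(w, f) = -6*w
V = 31/5 (V = -⅗ + (-3 + 37)/5 = -⅗ + (⅕)*34 = -⅗ + 34/5 = 31/5 ≈ 6.2000)
X(H) = -3 (X(H) = -4 + √(0 + 1) = -4 + √1 = -4 + 1 = -3)
(X(17) + t(14, 7))/(V - 454) = (-3 - 6*14)/(31/5 - 454) = (-3 - 84)/(-2239/5) = -87*(-5/2239) = 435/2239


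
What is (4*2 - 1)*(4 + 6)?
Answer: 70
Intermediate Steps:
(4*2 - 1)*(4 + 6) = (8 - 1)*10 = 7*10 = 70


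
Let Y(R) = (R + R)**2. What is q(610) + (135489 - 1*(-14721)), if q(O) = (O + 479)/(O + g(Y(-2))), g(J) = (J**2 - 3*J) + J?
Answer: 41758743/278 ≈ 1.5021e+5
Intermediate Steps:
Y(R) = 4*R**2 (Y(R) = (2*R)**2 = 4*R**2)
g(J) = J**2 - 2*J
q(O) = (479 + O)/(224 + O) (q(O) = (O + 479)/(O + (4*(-2)**2)*(-2 + 4*(-2)**2)) = (479 + O)/(O + (4*4)*(-2 + 4*4)) = (479 + O)/(O + 16*(-2 + 16)) = (479 + O)/(O + 16*14) = (479 + O)/(O + 224) = (479 + O)/(224 + O))
q(610) + (135489 - 1*(-14721)) = (479 + 610)/(224 + 610) + (135489 - 1*(-14721)) = 1089/834 + (135489 + 14721) = (1/834)*1089 + 150210 = 363/278 + 150210 = 41758743/278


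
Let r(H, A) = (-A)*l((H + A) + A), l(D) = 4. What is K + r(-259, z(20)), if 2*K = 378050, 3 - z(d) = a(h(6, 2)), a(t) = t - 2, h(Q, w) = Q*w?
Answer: 189053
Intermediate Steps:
a(t) = -2 + t
z(d) = -7 (z(d) = 3 - (-2 + 6*2) = 3 - (-2 + 12) = 3 - 1*10 = 3 - 10 = -7)
K = 189025 (K = (½)*378050 = 189025)
r(H, A) = -4*A (r(H, A) = -A*4 = -4*A)
K + r(-259, z(20)) = 189025 - 4*(-7) = 189025 + 28 = 189053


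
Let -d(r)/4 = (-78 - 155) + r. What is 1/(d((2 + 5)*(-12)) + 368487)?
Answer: 1/369755 ≈ 2.7045e-6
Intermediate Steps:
d(r) = 932 - 4*r (d(r) = -4*((-78 - 155) + r) = -4*(-233 + r) = 932 - 4*r)
1/(d((2 + 5)*(-12)) + 368487) = 1/((932 - 4*(2 + 5)*(-12)) + 368487) = 1/((932 - 28*(-12)) + 368487) = 1/((932 - 4*(-84)) + 368487) = 1/((932 + 336) + 368487) = 1/(1268 + 368487) = 1/369755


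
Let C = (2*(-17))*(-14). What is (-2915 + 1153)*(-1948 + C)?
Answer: 2593664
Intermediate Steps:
C = 476 (C = -34*(-14) = 476)
(-2915 + 1153)*(-1948 + C) = (-2915 + 1153)*(-1948 + 476) = -1762*(-1472) = 2593664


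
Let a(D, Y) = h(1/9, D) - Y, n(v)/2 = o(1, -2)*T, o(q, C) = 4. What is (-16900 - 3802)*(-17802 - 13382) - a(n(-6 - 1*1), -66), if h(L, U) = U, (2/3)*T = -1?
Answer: 645571114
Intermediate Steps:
T = -3/2 (T = (3/2)*(-1) = -3/2 ≈ -1.5000)
n(v) = -12 (n(v) = 2*(4*(-3/2)) = 2*(-6) = -12)
a(D, Y) = D - Y
(-16900 - 3802)*(-17802 - 13382) - a(n(-6 - 1*1), -66) = (-16900 - 3802)*(-17802 - 13382) - (-12 - 1*(-66)) = -20702*(-31184) - (-12 + 66) = 645571168 - 1*54 = 645571168 - 54 = 645571114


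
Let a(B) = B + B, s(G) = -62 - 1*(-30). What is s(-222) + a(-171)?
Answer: -374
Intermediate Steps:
s(G) = -32 (s(G) = -62 + 30 = -32)
a(B) = 2*B
s(-222) + a(-171) = -32 + 2*(-171) = -32 - 342 = -374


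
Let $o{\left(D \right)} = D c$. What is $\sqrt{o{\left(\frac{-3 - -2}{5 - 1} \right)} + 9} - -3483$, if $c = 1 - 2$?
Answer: $3483 + \frac{\sqrt{37}}{2} \approx 3486.0$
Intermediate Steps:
$c = -1$ ($c = 1 - 2 = -1$)
$o{\left(D \right)} = - D$ ($o{\left(D \right)} = D \left(-1\right) = - D$)
$\sqrt{o{\left(\frac{-3 - -2}{5 - 1} \right)} + 9} - -3483 = \sqrt{- \frac{-3 - -2}{5 - 1} + 9} - -3483 = \sqrt{- \frac{-3 + 2}{4} + 9} + 3483 = \sqrt{- \frac{-1}{4} + 9} + 3483 = \sqrt{\left(-1\right) \left(- \frac{1}{4}\right) + 9} + 3483 = \sqrt{\frac{1}{4} + 9} + 3483 = \sqrt{\frac{37}{4}} + 3483 = \frac{\sqrt{37}}{2} + 3483 = 3483 + \frac{\sqrt{37}}{2}$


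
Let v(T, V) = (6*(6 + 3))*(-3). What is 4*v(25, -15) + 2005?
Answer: 1357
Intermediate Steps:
v(T, V) = -162 (v(T, V) = (6*9)*(-3) = 54*(-3) = -162)
4*v(25, -15) + 2005 = 4*(-162) + 2005 = -648 + 2005 = 1357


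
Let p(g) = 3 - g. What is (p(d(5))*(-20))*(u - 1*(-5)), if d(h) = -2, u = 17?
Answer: -2200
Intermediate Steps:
(p(d(5))*(-20))*(u - 1*(-5)) = ((3 - 1*(-2))*(-20))*(17 - 1*(-5)) = ((3 + 2)*(-20))*(17 + 5) = (5*(-20))*22 = -100*22 = -2200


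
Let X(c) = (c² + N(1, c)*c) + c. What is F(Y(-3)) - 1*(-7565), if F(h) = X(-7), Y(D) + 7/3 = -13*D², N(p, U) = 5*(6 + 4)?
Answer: 7257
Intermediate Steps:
N(p, U) = 50 (N(p, U) = 5*10 = 50)
X(c) = c² + 51*c (X(c) = (c² + 50*c) + c = c² + 51*c)
Y(D) = -7/3 - 13*D²
F(h) = -308 (F(h) = -7*(51 - 7) = -7*44 = -308)
F(Y(-3)) - 1*(-7565) = -308 - 1*(-7565) = -308 + 7565 = 7257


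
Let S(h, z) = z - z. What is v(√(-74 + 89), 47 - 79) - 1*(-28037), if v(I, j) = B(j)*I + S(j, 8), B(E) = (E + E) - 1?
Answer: 28037 - 65*√15 ≈ 27785.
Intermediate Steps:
B(E) = -1 + 2*E (B(E) = 2*E - 1 = -1 + 2*E)
S(h, z) = 0
v(I, j) = I*(-1 + 2*j) (v(I, j) = (-1 + 2*j)*I + 0 = I*(-1 + 2*j) + 0 = I*(-1 + 2*j))
v(√(-74 + 89), 47 - 79) - 1*(-28037) = √(-74 + 89)*(-1 + 2*(47 - 79)) - 1*(-28037) = √15*(-1 + 2*(-32)) + 28037 = √15*(-1 - 64) + 28037 = √15*(-65) + 28037 = -65*√15 + 28037 = 28037 - 65*√15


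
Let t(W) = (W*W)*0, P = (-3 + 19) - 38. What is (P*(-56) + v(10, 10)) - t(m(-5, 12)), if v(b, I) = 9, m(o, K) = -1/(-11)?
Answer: 1241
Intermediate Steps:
m(o, K) = 1/11 (m(o, K) = -1*(-1/11) = 1/11)
P = -22 (P = 16 - 38 = -22)
t(W) = 0 (t(W) = W**2*0 = 0)
(P*(-56) + v(10, 10)) - t(m(-5, 12)) = (-22*(-56) + 9) - 1*0 = (1232 + 9) + 0 = 1241 + 0 = 1241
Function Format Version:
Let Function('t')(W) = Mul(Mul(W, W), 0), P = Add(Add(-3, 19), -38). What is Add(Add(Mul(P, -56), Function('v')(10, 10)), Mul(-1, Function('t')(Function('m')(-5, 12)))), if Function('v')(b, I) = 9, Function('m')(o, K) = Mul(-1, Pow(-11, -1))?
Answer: 1241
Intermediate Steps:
Function('m')(o, K) = Rational(1, 11) (Function('m')(o, K) = Mul(-1, Rational(-1, 11)) = Rational(1, 11))
P = -22 (P = Add(16, -38) = -22)
Function('t')(W) = 0 (Function('t')(W) = Mul(Pow(W, 2), 0) = 0)
Add(Add(Mul(P, -56), Function('v')(10, 10)), Mul(-1, Function('t')(Function('m')(-5, 12)))) = Add(Add(Mul(-22, -56), 9), Mul(-1, 0)) = Add(Add(1232, 9), 0) = Add(1241, 0) = 1241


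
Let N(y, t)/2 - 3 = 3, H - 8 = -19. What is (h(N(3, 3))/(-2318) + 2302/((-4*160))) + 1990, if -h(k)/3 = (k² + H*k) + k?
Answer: 736728711/370880 ≈ 1986.4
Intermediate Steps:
H = -11 (H = 8 - 19 = -11)
N(y, t) = 12 (N(y, t) = 6 + 2*3 = 6 + 6 = 12)
h(k) = -3*k² + 30*k (h(k) = -3*((k² - 11*k) + k) = -3*(k² - 10*k) = -3*k² + 30*k)
(h(N(3, 3))/(-2318) + 2302/((-4*160))) + 1990 = ((3*12*(10 - 1*12))/(-2318) + 2302/((-4*160))) + 1990 = ((3*12*(10 - 12))*(-1/2318) + 2302/(-640)) + 1990 = ((3*12*(-2))*(-1/2318) + 2302*(-1/640)) + 1990 = (-72*(-1/2318) - 1151/320) + 1990 = (36/1159 - 1151/320) + 1990 = -1322489/370880 + 1990 = 736728711/370880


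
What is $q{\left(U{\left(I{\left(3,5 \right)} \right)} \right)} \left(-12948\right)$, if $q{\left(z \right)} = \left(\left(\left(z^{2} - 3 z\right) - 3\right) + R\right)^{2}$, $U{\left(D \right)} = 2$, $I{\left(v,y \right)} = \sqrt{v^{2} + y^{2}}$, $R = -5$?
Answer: $-1294800$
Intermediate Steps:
$q{\left(z \right)} = \left(-8 + z^{2} - 3 z\right)^{2}$ ($q{\left(z \right)} = \left(\left(\left(z^{2} - 3 z\right) - 3\right) - 5\right)^{2} = \left(\left(-3 + z^{2} - 3 z\right) - 5\right)^{2} = \left(-8 + z^{2} - 3 z\right)^{2}$)
$q{\left(U{\left(I{\left(3,5 \right)} \right)} \right)} \left(-12948\right) = \left(8 - 2^{2} + 3 \cdot 2\right)^{2} \left(-12948\right) = \left(8 - 4 + 6\right)^{2} \left(-12948\right) = 10^{2} \left(-12948\right) = 100 \left(-12948\right) = -1294800$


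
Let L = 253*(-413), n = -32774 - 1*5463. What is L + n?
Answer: -142726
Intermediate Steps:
n = -38237 (n = -32774 - 5463 = -38237)
L = -104489
L + n = -104489 - 38237 = -142726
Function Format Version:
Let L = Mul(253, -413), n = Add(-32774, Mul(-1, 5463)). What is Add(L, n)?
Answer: -142726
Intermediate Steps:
n = -38237 (n = Add(-32774, -5463) = -38237)
L = -104489
Add(L, n) = Add(-104489, -38237) = -142726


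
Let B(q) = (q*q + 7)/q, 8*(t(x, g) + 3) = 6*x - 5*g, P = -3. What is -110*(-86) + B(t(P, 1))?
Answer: 3554303/376 ≈ 9452.9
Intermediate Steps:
t(x, g) = -3 - 5*g/8 + 3*x/4 (t(x, g) = -3 + (6*x - 5*g)/8 = -3 + (-5*g + 6*x)/8 = -3 + (-5*g/8 + 3*x/4) = -3 - 5*g/8 + 3*x/4)
B(q) = (7 + q²)/q (B(q) = (q² + 7)/q = (7 + q²)/q)
-110*(-86) + B(t(P, 1)) = -110*(-86) + ((-3 - 5/8*1 + (¾)*(-3)) + 7/(-3 - 5/8*1 + (¾)*(-3))) = 9460 + ((-3 - 5/8 - 9/4) + 7/(-3 - 5/8 - 9/4)) = 9460 + (-47/8 + 7/(-47/8)) = 9460 + (-47/8 + 7*(-8/47)) = 9460 + (-47/8 - 56/47) = 9460 - 2657/376 = 3554303/376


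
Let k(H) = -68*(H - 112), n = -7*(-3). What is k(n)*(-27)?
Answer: -167076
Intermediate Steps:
n = 21
k(H) = 7616 - 68*H (k(H) = -68*(-112 + H) = 7616 - 68*H)
k(n)*(-27) = (7616 - 68*21)*(-27) = (7616 - 1428)*(-27) = 6188*(-27) = -167076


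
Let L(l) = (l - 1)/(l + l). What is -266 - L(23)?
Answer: -6129/23 ≈ -266.48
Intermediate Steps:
L(l) = (-1 + l)/(2*l) (L(l) = (-1 + l)/((2*l)) = (-1 + l)*(1/(2*l)) = (-1 + l)/(2*l))
-266 - L(23) = -266 - (-1 + 23)/(2*23) = -266 - 22/(2*23) = -266 - 1*11/23 = -266 - 11/23 = -6129/23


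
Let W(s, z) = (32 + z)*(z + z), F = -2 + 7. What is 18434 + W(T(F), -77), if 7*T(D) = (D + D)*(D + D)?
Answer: 25364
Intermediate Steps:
F = 5
T(D) = 4*D**2/7 (T(D) = ((D + D)*(D + D))/7 = ((2*D)*(2*D))/7 = (4*D**2)/7 = 4*D**2/7)
W(s, z) = 2*z*(32 + z) (W(s, z) = (32 + z)*(2*z) = 2*z*(32 + z))
18434 + W(T(F), -77) = 18434 + 2*(-77)*(32 - 77) = 18434 + 2*(-77)*(-45) = 18434 + 6930 = 25364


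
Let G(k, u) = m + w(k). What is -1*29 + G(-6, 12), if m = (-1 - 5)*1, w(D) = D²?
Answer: 1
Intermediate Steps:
m = -6 (m = -6*1 = -6)
G(k, u) = -6 + k²
-1*29 + G(-6, 12) = -1*29 + (-6 + (-6)²) = -29 + (-6 + 36) = -29 + 30 = 1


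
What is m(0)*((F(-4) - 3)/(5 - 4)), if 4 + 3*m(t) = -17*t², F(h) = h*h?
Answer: -52/3 ≈ -17.333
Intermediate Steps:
F(h) = h²
m(t) = -4/3 - 17*t²/3 (m(t) = -4/3 + (-17*t²)/3 = -4/3 - 17*t²/3)
m(0)*((F(-4) - 3)/(5 - 4)) = (-4/3 - 17/3*0²)*(((-4)² - 3)/(5 - 4)) = (-4/3 - 17/3*0)*((16 - 3)/1) = (-4/3 + 0)*(13*1) = -4/3*13 = -52/3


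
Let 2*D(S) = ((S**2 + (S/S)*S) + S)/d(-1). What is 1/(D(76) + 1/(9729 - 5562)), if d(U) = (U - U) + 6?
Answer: 4167/2058499 ≈ 0.0020243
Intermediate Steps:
d(U) = 6 (d(U) = 0 + 6 = 6)
D(S) = S/6 + S**2/12 (D(S) = (((S**2 + (S/S)*S) + S)/6)/2 = (((S**2 + 1*S) + S)*(1/6))/2 = (((S**2 + S) + S)*(1/6))/2 = (((S + S**2) + S)*(1/6))/2 = ((S**2 + 2*S)*(1/6))/2 = (S/3 + S**2/6)/2 = S/6 + S**2/12)
1/(D(76) + 1/(9729 - 5562)) = 1/((1/12)*76*(2 + 76) + 1/(9729 - 5562)) = 1/((1/12)*76*78 + 1/4167) = 1/(494 + 1/4167) = 1/(2058499/4167) = 4167/2058499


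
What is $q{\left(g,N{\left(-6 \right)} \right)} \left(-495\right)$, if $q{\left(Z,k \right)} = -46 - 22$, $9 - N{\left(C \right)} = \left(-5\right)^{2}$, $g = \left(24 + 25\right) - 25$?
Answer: $33660$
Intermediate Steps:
$g = 24$ ($g = 49 - 25 = 24$)
$N{\left(C \right)} = -16$ ($N{\left(C \right)} = 9 - \left(-5\right)^{2} = 9 - 25 = -16$)
$q{\left(Z,k \right)} = -68$
$q{\left(g,N{\left(-6 \right)} \right)} \left(-495\right) = \left(-68\right) \left(-495\right) = 33660$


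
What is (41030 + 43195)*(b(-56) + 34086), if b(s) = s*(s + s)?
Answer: 3399152550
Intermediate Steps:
b(s) = 2*s² (b(s) = s*(2*s) = 2*s²)
(41030 + 43195)*(b(-56) + 34086) = (41030 + 43195)*(2*(-56)² + 34086) = 84225*(2*3136 + 34086) = 84225*(6272 + 34086) = 84225*40358 = 3399152550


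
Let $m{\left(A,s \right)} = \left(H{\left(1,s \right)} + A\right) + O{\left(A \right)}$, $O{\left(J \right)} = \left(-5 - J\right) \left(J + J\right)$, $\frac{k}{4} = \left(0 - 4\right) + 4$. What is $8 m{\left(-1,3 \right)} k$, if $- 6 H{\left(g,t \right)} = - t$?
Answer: $0$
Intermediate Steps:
$k = 0$ ($k = 4 \left(\left(0 - 4\right) + 4\right) = 4 \left(-4 + 4\right) = 4 \cdot 0 = 0$)
$H{\left(g,t \right)} = \frac{t}{6}$ ($H{\left(g,t \right)} = - \frac{\left(-1\right) t}{6} = \frac{t}{6}$)
$O{\left(J \right)} = 2 J \left(-5 - J\right)$ ($O{\left(J \right)} = \left(-5 - J\right) 2 J = 2 J \left(-5 - J\right)$)
$m{\left(A,s \right)} = A + \frac{s}{6} - 2 A \left(5 + A\right)$ ($m{\left(A,s \right)} = \left(\frac{s}{6} + A\right) - 2 A \left(5 + A\right) = \left(A + \frac{s}{6}\right) - 2 A \left(5 + A\right) = A + \frac{s}{6} - 2 A \left(5 + A\right)$)
$8 m{\left(-1,3 \right)} k = 8 \left(\left(-9\right) \left(-1\right) - 2 \left(-1\right)^{2} + \frac{1}{6} \cdot 3\right) 0 = 8 \left(9 - 2 + \frac{1}{2}\right) 0 = 8 \cdot \frac{15}{2} \cdot 0 = 60 \cdot 0 = 0$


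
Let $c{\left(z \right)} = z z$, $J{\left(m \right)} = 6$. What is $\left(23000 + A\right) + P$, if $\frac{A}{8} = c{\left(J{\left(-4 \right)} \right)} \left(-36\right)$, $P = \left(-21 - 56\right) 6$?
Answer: $12170$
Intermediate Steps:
$c{\left(z \right)} = z^{2}$
$P = -462$ ($P = \left(-77\right) 6 = -462$)
$A = -10368$ ($A = 8 \cdot 6^{2} \left(-36\right) = 8 \cdot 36 \left(-36\right) = 8 \left(-1296\right) = -10368$)
$\left(23000 + A\right) + P = \left(23000 - 10368\right) - 462 = 12632 - 462 = 12170$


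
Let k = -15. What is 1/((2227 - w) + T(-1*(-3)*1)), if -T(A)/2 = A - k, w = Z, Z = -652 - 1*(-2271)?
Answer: 1/572 ≈ 0.0017483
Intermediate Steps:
Z = 1619 (Z = -652 + 2271 = 1619)
w = 1619
T(A) = -30 - 2*A (T(A) = -2*(A - 1*(-15)) = -2*(A + 15) = -2*(15 + A) = -30 - 2*A)
1/((2227 - w) + T(-1*(-3)*1)) = 1/((2227 - 1*1619) + (-30 - 2*(-1*(-3)))) = 1/((2227 - 1619) + (-30 - 6)) = 1/(608 + (-30 - 2*3)) = 1/(608 + (-30 - 6)) = 1/(608 - 36) = 1/572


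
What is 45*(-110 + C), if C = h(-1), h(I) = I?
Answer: -4995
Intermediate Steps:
C = -1
45*(-110 + C) = 45*(-110 - 1) = 45*(-111) = -4995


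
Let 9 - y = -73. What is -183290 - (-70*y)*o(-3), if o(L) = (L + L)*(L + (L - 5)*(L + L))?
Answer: -1733090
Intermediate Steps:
y = 82 (y = 9 - 1*(-73) = 9 + 73 = 82)
o(L) = 2*L*(L + 2*L*(-5 + L)) (o(L) = (2*L)*(L + (-5 + L)*(2*L)) = (2*L)*(L + 2*L*(-5 + L)) = 2*L*(L + 2*L*(-5 + L)))
-183290 - (-70*y)*o(-3) = -183290 - (-70*82)*(-3)²*(-18 + 4*(-3)) = -183290 - (-5740)*9*(-18 - 12) = -183290 - (-5740)*9*(-30) = -183290 - (-5740)*(-270) = -183290 - 1*1549800 = -183290 - 1549800 = -1733090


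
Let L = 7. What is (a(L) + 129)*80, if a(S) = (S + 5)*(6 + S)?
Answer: 22800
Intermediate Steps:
a(S) = (5 + S)*(6 + S)
(a(L) + 129)*80 = ((30 + 7² + 11*7) + 129)*80 = ((30 + 49 + 77) + 129)*80 = (156 + 129)*80 = 285*80 = 22800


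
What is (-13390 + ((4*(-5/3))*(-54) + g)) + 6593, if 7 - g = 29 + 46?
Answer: -6505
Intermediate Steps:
g = -68 (g = 7 - (29 + 46) = 7 - 1*75 = 7 - 75 = -68)
(-13390 + ((4*(-5/3))*(-54) + g)) + 6593 = (-13390 + ((4*(-5/3))*(-54) - 68)) + 6593 = (-13390 + (-20/3*(-54) - 68)) + 6593 = (-13390 + (360 - 68)) + 6593 = (-13390 + 292) + 6593 = -13098 + 6593 = -6505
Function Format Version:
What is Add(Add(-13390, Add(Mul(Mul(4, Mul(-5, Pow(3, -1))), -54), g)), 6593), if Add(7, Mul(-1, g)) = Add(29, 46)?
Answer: -6505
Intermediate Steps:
g = -68 (g = Add(7, Mul(-1, Add(29, 46))) = Add(7, Mul(-1, 75)) = Add(7, -75) = -68)
Add(Add(-13390, Add(Mul(Mul(4, Mul(-5, Pow(3, -1))), -54), g)), 6593) = Add(Add(-13390, Add(Mul(Mul(4, Mul(-5, Pow(3, -1))), -54), -68)), 6593) = Add(Add(-13390, Add(Mul(Mul(4, Mul(-5, Rational(1, 3))), -54), -68)), 6593) = Add(Add(-13390, Add(Mul(Mul(4, Rational(-5, 3)), -54), -68)), 6593) = Add(Add(-13390, Add(Mul(Rational(-20, 3), -54), -68)), 6593) = Add(Add(-13390, Add(360, -68)), 6593) = Add(Add(-13390, 292), 6593) = Add(-13098, 6593) = -6505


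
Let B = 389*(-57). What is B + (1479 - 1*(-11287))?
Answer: -9407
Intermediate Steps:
B = -22173
B + (1479 - 1*(-11287)) = -22173 + (1479 - 1*(-11287)) = -22173 + (1479 + 11287) = -22173 + 12766 = -9407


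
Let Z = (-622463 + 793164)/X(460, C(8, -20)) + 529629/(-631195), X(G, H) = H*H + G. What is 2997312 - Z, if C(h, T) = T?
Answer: 325383337801129/108565540 ≈ 2.9971e+6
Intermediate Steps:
X(G, H) = G + H² (X(G, H) = H² + G = G + H²)
Z = 21458027351/108565540 (Z = (-622463 + 793164)/(460 + (-20)²) + 529629/(-631195) = 170701/(460 + 400) + 529629*(-1/631195) = 170701/860 - 529629/631195 = 21458027351/108565540 ≈ 197.65)
2997312 - Z = 2997312 - 1*21458027351/108565540 = 2997312 - 21458027351/108565540 = 325383337801129/108565540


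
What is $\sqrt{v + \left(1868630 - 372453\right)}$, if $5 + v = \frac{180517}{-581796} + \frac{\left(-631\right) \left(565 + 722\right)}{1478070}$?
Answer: $\frac{\sqrt{783934646477275308830565}}{723851190} \approx 1223.2$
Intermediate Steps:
$v = - \frac{25449331399}{4343107140}$ ($v = -5 + \left(\frac{180517}{-581796} + \frac{\left(-631\right) \left(565 + 722\right)}{1478070}\right) = -5 + \left(180517 \left(- \frac{1}{581796}\right) + \left(-631\right) 1287 \cdot \frac{1}{1478070}\right) = -5 - \frac{3733795699}{4343107140} = - \frac{25449331399}{4343107140} \approx -5.8597$)
$\sqrt{v + \left(1868630 - 372453\right)} = \sqrt{- \frac{25449331399}{4343107140} + \left(1868630 - 372453\right)} = \sqrt{- \frac{25449331399}{4343107140} + 1496177} = \sqrt{\frac{6498031562072381}{4343107140}} = \frac{\sqrt{783934646477275308830565}}{723851190}$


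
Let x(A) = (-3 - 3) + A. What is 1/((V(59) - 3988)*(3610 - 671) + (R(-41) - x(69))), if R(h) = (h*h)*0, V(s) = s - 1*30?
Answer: -1/11635564 ≈ -8.5943e-8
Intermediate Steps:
V(s) = -30 + s (V(s) = s - 30 = -30 + s)
x(A) = -6 + A
R(h) = 0 (R(h) = h²*0 = 0)
1/((V(59) - 3988)*(3610 - 671) + (R(-41) - x(69))) = 1/(((-30 + 59) - 3988)*(3610 - 671) + (0 - (-6 + 69))) = 1/((29 - 3988)*2939 + (0 - 1*63)) = 1/(-3959*2939 + (0 - 63)) = 1/(-11635501 - 63) = 1/(-11635564) = -1/11635564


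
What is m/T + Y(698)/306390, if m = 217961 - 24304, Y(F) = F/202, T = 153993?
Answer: 95124525949/75640848290 ≈ 1.2576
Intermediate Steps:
Y(F) = F/202 (Y(F) = F*(1/202) = F/202)
m = 193657
m/T + Y(698)/306390 = 193657/153993 + ((1/202)*698)/306390 = 193657*(1/153993) + (349/101)*(1/306390) = 193657/153993 + 349/30945390 = 95124525949/75640848290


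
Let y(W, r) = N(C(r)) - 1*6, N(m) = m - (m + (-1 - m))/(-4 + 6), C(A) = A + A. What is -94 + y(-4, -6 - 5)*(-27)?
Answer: 1297/2 ≈ 648.50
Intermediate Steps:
C(A) = 2*A
N(m) = ½ + m (N(m) = m - (-1)/2 = m - 1*(-½) = m + ½ = ½ + m)
y(W, r) = -11/2 + 2*r (y(W, r) = (½ + 2*r) - 1*6 = (½ + 2*r) - 6 = -11/2 + 2*r)
-94 + y(-4, -6 - 5)*(-27) = -94 + (-11/2 + 2*(-6 - 5))*(-27) = -94 + (-11/2 + 2*(-11))*(-27) = -94 + (-11/2 - 22)*(-27) = -94 - 55/2*(-27) = -94 + 1485/2 = 1297/2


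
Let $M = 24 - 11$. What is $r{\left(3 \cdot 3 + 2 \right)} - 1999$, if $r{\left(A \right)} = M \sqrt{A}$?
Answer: $-1999 + 13 \sqrt{11} \approx -1955.9$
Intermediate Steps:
$M = 13$
$r{\left(A \right)} = 13 \sqrt{A}$
$r{\left(3 \cdot 3 + 2 \right)} - 1999 = 13 \sqrt{3 \cdot 3 + 2} - 1999 = 13 \sqrt{9 + 2} - 1999 = 13 \sqrt{11} - 1999 = -1999 + 13 \sqrt{11}$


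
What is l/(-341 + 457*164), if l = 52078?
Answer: 4006/5739 ≈ 0.69803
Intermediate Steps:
l/(-341 + 457*164) = 52078/(-341 + 457*164) = 52078/(-341 + 74948) = 52078/74607 = 52078*(1/74607) = 4006/5739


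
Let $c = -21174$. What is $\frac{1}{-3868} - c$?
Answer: $\frac{81901031}{3868} \approx 21174.0$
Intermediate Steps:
$\frac{1}{-3868} - c = \frac{1}{-3868} - -21174 = - \frac{1}{3868} + 21174 = \frac{81901031}{3868}$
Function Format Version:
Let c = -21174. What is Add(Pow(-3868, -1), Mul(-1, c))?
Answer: Rational(81901031, 3868) ≈ 21174.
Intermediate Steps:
Add(Pow(-3868, -1), Mul(-1, c)) = Add(Pow(-3868, -1), Mul(-1, -21174)) = Add(Rational(-1, 3868), 21174) = Rational(81901031, 3868)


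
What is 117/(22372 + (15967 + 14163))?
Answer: 117/52502 ≈ 0.0022285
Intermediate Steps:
117/(22372 + (15967 + 14163)) = 117/(22372 + 30130) = 117/52502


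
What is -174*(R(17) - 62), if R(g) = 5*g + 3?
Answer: -4524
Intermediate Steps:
R(g) = 3 + 5*g
-174*(R(17) - 62) = -174*((3 + 5*17) - 62) = -174*((3 + 85) - 62) = -174*(88 - 62) = -174*26 = -4524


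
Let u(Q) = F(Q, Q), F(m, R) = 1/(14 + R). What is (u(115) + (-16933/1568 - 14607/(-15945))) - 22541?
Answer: -3463413937721/153582240 ≈ -22551.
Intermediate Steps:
u(Q) = 1/(14 + Q)
(u(115) + (-16933/1568 - 14607/(-15945))) - 22541 = (1/(14 + 115) + (-16933/1568 - 14607/(-15945))) - 22541 = (1/129 + (-16933*1/1568 - 14607*(-1/15945))) - 22541 = (1/129 + (-2419/224 + 4869/5315)) - 22541 = (1/129 - 11766329/1190560) - 22541 = -1516665881/153582240 - 22541 = -3463413937721/153582240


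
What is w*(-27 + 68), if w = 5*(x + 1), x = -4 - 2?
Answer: -1025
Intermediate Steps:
x = -6
w = -25 (w = 5*(-6 + 1) = 5*(-5) = -25)
w*(-27 + 68) = -25*(-27 + 68) = -25*41 = -1025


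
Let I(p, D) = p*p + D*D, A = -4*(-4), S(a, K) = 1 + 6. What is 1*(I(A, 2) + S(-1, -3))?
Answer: 267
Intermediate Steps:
S(a, K) = 7
A = 16
I(p, D) = D² + p² (I(p, D) = p² + D² = D² + p²)
1*(I(A, 2) + S(-1, -3)) = 1*((2² + 16²) + 7) = 1*((4 + 256) + 7) = 1*(260 + 7) = 1*267 = 267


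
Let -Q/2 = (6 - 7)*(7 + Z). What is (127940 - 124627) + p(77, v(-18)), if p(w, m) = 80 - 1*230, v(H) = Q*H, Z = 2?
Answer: 3163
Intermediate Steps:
Q = 18 (Q = -2*(6 - 7)*(7 + 2) = -(-2)*9 = -2*(-9) = 18)
v(H) = 18*H
p(w, m) = -150 (p(w, m) = 80 - 230 = -150)
(127940 - 124627) + p(77, v(-18)) = (127940 - 124627) - 150 = 3313 - 150 = 3163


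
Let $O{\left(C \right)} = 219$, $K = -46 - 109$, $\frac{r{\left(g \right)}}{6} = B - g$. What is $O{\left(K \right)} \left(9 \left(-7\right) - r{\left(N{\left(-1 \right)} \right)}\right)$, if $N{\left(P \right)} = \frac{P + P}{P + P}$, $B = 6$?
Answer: $-20367$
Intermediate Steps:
$N{\left(P \right)} = 1$ ($N{\left(P \right)} = \frac{2 P}{2 P} = 2 P \frac{1}{2 P} = 1$)
$r{\left(g \right)} = 36 - 6 g$ ($r{\left(g \right)} = 6 \left(6 - g\right) = 36 - 6 g$)
$K = -155$ ($K = -46 - 109 = -155$)
$O{\left(K \right)} \left(9 \left(-7\right) - r{\left(N{\left(-1 \right)} \right)}\right) = 219 \left(9 \left(-7\right) - \left(36 - 6\right)\right) = 219 \left(-63 - \left(36 - 6\right)\right) = 219 \left(-63 - 30\right) = 219 \left(-93\right) = -20367$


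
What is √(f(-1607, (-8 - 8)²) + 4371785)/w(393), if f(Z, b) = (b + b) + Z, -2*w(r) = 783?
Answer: -2*√4370690/783 ≈ -5.3400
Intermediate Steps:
w(r) = -783/2 (w(r) = -½*783 = -783/2)
f(Z, b) = Z + 2*b (f(Z, b) = 2*b + Z = Z + 2*b)
√(f(-1607, (-8 - 8)²) + 4371785)/w(393) = √((-1607 + 2*(-8 - 8)²) + 4371785)/(-783/2) = √((-1607 + 2*(-16)²) + 4371785)*(-2/783) = √((-1607 + 2*256) + 4371785)*(-2/783) = √((-1607 + 512) + 4371785)*(-2/783) = √(-1095 + 4371785)*(-2/783) = √4370690*(-2/783) = -2*√4370690/783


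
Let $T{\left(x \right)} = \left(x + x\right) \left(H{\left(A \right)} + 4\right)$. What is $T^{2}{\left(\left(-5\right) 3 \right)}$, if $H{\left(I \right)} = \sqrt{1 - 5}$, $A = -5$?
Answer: $10800 + 14400 i \approx 10800.0 + 14400.0 i$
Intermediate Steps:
$H{\left(I \right)} = 2 i$ ($H{\left(I \right)} = \sqrt{-4} = 2 i$)
$T{\left(x \right)} = 2 x \left(4 + 2 i\right)$ ($T{\left(x \right)} = \left(x + x\right) \left(2 i + 4\right) = 2 x \left(4 + 2 i\right)$)
$T^{2}{\left(\left(-5\right) 3 \right)} = \left(4 \left(\left(-5\right) 3\right) \left(2 + i\right)\right)^{2} = \left(4 \left(-15\right) \left(2 + i\right)\right)^{2} = \left(-120 - 60 i\right)^{2}$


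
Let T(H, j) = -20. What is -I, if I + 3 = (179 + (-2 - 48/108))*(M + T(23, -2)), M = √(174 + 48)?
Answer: 31807/9 - 1589*√222/9 ≈ 903.49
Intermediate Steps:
M = √222 ≈ 14.900
I = -31807/9 + 1589*√222/9 (I = -3 + (179 + (-2 - 48/108))*(√222 - 20) = -3 + (179 + (-2 - 48/108))*(-20 + √222) = -3 + (179 + (-2 - 1*4/9))*(-20 + √222) = -3 + (179 + (-2 - 4/9))*(-20 + √222) = -3 + (179 - 22/9)*(-20 + √222) = -3 + 1589*(-20 + √222)/9 = -3 + (-31780/9 + 1589*√222/9) = -31807/9 + 1589*√222/9 ≈ -903.49)
-I = -(-31807/9 + 1589*√222/9) = 31807/9 - 1589*√222/9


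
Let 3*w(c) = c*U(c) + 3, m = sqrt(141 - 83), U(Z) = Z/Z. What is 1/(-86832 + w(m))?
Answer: -781479/67856602991 - 3*sqrt(58)/67856602991 ≈ -1.1517e-5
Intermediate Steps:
U(Z) = 1
m = sqrt(58) ≈ 7.6158
w(c) = 1 + c/3 (w(c) = (c*1 + 3)/3 = (c + 3)/3 = (3 + c)/3 = 1 + c/3)
1/(-86832 + w(m)) = 1/(-86832 + (1 + sqrt(58)/3)) = 1/(-86831 + sqrt(58)/3)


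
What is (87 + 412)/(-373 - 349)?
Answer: -499/722 ≈ -0.69114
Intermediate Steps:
(87 + 412)/(-373 - 349) = 499/(-722) = 499*(-1/722) = -499/722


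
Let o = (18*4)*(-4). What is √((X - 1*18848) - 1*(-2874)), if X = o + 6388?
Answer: I*√9874 ≈ 99.368*I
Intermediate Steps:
o = -288 (o = 72*(-4) = -288)
X = 6100 (X = -288 + 6388 = 6100)
√((X - 1*18848) - 1*(-2874)) = √((6100 - 1*18848) - 1*(-2874)) = √((6100 - 18848) + 2874) = √(-12748 + 2874) = √(-9874) = I*√9874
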